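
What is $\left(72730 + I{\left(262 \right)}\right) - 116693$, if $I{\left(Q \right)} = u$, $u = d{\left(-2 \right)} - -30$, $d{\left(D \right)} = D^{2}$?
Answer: $-43929$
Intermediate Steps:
$u = 34$ ($u = \left(-2\right)^{2} - -30 = 4 + 30 = 34$)
$I{\left(Q \right)} = 34$
$\left(72730 + I{\left(262 \right)}\right) - 116693 = \left(72730 + 34\right) - 116693 = 72764 - 116693 = -43929$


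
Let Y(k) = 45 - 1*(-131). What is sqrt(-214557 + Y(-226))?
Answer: I*sqrt(214381) ≈ 463.01*I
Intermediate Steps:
Y(k) = 176 (Y(k) = 45 + 131 = 176)
sqrt(-214557 + Y(-226)) = sqrt(-214557 + 176) = sqrt(-214381) = I*sqrt(214381)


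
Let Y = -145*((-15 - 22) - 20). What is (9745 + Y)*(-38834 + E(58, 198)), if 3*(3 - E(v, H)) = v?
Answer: -2099083510/3 ≈ -6.9969e+8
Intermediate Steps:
E(v, H) = 3 - v/3
Y = 8265 (Y = -145*(-37 - 20) = -145*(-57) = 8265)
(9745 + Y)*(-38834 + E(58, 198)) = (9745 + 8265)*(-38834 + (3 - ⅓*58)) = 18010*(-38834 + (3 - 58/3)) = 18010*(-38834 - 49/3) = 18010*(-116551/3) = -2099083510/3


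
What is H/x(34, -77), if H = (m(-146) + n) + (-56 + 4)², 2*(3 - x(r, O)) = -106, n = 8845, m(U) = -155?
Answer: 5697/28 ≈ 203.46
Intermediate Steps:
x(r, O) = 56 (x(r, O) = 3 - ½*(-106) = 3 + 53 = 56)
H = 11394 (H = (-155 + 8845) + (-56 + 4)² = 8690 + (-52)² = 8690 + 2704 = 11394)
H/x(34, -77) = 11394/56 = 11394*(1/56) = 5697/28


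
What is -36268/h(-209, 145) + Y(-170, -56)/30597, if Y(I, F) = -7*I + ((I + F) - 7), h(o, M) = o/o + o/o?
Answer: -184948347/10199 ≈ -18134.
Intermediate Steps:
h(o, M) = 2 (h(o, M) = 1 + 1 = 2)
Y(I, F) = -7 + F - 6*I (Y(I, F) = -7*I + ((F + I) - 7) = -7*I + (-7 + F + I) = -7 + F - 6*I)
-36268/h(-209, 145) + Y(-170, -56)/30597 = -36268/2 + (-7 - 56 - 6*(-170))/30597 = -36268*½ + (-7 - 56 + 1020)*(1/30597) = -18134 + 957*(1/30597) = -18134 + 319/10199 = -184948347/10199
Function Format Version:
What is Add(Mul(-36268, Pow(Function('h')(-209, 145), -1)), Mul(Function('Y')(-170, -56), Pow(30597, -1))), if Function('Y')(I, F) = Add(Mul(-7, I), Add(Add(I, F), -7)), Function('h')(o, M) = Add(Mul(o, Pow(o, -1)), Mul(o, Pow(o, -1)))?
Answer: Rational(-184948347, 10199) ≈ -18134.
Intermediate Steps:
Function('h')(o, M) = 2 (Function('h')(o, M) = Add(1, 1) = 2)
Function('Y')(I, F) = Add(-7, F, Mul(-6, I)) (Function('Y')(I, F) = Add(Mul(-7, I), Add(Add(F, I), -7)) = Add(Mul(-7, I), Add(-7, F, I)) = Add(-7, F, Mul(-6, I)))
Add(Mul(-36268, Pow(Function('h')(-209, 145), -1)), Mul(Function('Y')(-170, -56), Pow(30597, -1))) = Add(Mul(-36268, Pow(2, -1)), Mul(Add(-7, -56, Mul(-6, -170)), Pow(30597, -1))) = Add(Mul(-36268, Rational(1, 2)), Mul(Add(-7, -56, 1020), Rational(1, 30597))) = Add(-18134, Mul(957, Rational(1, 30597))) = Add(-18134, Rational(319, 10199)) = Rational(-184948347, 10199)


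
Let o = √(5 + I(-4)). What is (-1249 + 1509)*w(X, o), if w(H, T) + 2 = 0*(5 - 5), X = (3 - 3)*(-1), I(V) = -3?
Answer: -520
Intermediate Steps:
X = 0 (X = 0*(-1) = 0)
o = √2 (o = √(5 - 3) = √2 ≈ 1.4142)
w(H, T) = -2 (w(H, T) = -2 + 0*(5 - 5) = -2 + 0*0 = -2 + 0 = -2)
(-1249 + 1509)*w(X, o) = (-1249 + 1509)*(-2) = 260*(-2) = -520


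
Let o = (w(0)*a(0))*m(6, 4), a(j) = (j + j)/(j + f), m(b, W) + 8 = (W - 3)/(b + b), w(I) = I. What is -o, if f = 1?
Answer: 0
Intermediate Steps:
m(b, W) = -8 + (-3 + W)/(2*b) (m(b, W) = -8 + (W - 3)/(b + b) = -8 + (-3 + W)/((2*b)) = -8 + (-3 + W)*(1/(2*b)) = -8 + (-3 + W)/(2*b))
a(j) = 2*j/(1 + j) (a(j) = (j + j)/(j + 1) = (2*j)/(1 + j) = 2*j/(1 + j))
o = 0 (o = (0*(2*0/(1 + 0)))*((1/2)*(-3 + 4 - 16*6)/6) = (0*(2*0/1))*((1/2)*(1/6)*(-3 + 4 - 96)) = (0*(2*0*1))*((1/2)*(1/6)*(-95)) = (0*0)*(-95/12) = 0*(-95/12) = 0)
-o = -1*0 = 0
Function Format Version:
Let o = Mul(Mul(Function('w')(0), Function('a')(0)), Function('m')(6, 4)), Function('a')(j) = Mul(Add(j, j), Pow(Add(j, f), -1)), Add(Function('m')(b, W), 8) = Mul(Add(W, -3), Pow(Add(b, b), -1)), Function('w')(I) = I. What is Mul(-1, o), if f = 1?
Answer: 0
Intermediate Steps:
Function('m')(b, W) = Add(-8, Mul(Rational(1, 2), Pow(b, -1), Add(-3, W))) (Function('m')(b, W) = Add(-8, Mul(Add(W, -3), Pow(Add(b, b), -1))) = Add(-8, Mul(Add(-3, W), Pow(Mul(2, b), -1))) = Add(-8, Mul(Add(-3, W), Mul(Rational(1, 2), Pow(b, -1)))) = Add(-8, Mul(Rational(1, 2), Pow(b, -1), Add(-3, W))))
Function('a')(j) = Mul(2, j, Pow(Add(1, j), -1)) (Function('a')(j) = Mul(Add(j, j), Pow(Add(j, 1), -1)) = Mul(Mul(2, j), Pow(Add(1, j), -1)) = Mul(2, j, Pow(Add(1, j), -1)))
o = 0 (o = Mul(Mul(0, Mul(2, 0, Pow(Add(1, 0), -1))), Mul(Rational(1, 2), Pow(6, -1), Add(-3, 4, Mul(-16, 6)))) = Mul(Mul(0, Mul(2, 0, Pow(1, -1))), Mul(Rational(1, 2), Rational(1, 6), Add(-3, 4, -96))) = Mul(Mul(0, Mul(2, 0, 1)), Mul(Rational(1, 2), Rational(1, 6), -95)) = Mul(Mul(0, 0), Rational(-95, 12)) = Mul(0, Rational(-95, 12)) = 0)
Mul(-1, o) = Mul(-1, 0) = 0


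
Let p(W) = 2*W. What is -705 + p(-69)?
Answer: -843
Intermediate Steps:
-705 + p(-69) = -705 + 2*(-69) = -705 - 138 = -843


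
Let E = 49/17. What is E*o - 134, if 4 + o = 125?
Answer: 3651/17 ≈ 214.76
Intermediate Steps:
E = 49/17 (E = 49*(1/17) = 49/17 ≈ 2.8824)
o = 121 (o = -4 + 125 = 121)
E*o - 134 = (49/17)*121 - 134 = 5929/17 - 134 = 3651/17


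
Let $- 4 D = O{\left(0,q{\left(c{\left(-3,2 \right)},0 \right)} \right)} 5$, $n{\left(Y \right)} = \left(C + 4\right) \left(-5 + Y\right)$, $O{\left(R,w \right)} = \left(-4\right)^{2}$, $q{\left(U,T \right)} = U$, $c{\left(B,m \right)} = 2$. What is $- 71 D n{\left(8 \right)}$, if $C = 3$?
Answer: $29820$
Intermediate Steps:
$O{\left(R,w \right)} = 16$
$n{\left(Y \right)} = -35 + 7 Y$ ($n{\left(Y \right)} = \left(3 + 4\right) \left(-5 + Y\right) = 7 \left(-5 + Y\right) = -35 + 7 Y$)
$D = -20$ ($D = - \frac{16 \cdot 5}{4} = \left(- \frac{1}{4}\right) 80 = -20$)
$- 71 D n{\left(8 \right)} = \left(-71\right) \left(-20\right) \left(-35 + 7 \cdot 8\right) = 1420 \left(-35 + 56\right) = 1420 \cdot 21 = 29820$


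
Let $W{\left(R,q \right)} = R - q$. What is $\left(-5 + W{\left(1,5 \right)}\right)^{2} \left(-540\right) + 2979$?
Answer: $-40761$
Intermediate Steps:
$\left(-5 + W{\left(1,5 \right)}\right)^{2} \left(-540\right) + 2979 = \left(-5 + \left(1 - 5\right)\right)^{2} \left(-540\right) + 2979 = \left(-5 - 4\right)^{2} \left(-540\right) + 2979 = \left(-9\right)^{2} \left(-540\right) + 2979 = 81 \left(-540\right) + 2979 = -43740 + 2979 = -40761$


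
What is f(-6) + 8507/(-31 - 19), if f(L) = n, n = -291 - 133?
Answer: -29707/50 ≈ -594.14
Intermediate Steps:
n = -424
f(L) = -424
f(-6) + 8507/(-31 - 19) = -424 + 8507/(-31 - 19) = -424 + 8507/(-50) = -424 - 1/50*8507 = -424 - 8507/50 = -29707/50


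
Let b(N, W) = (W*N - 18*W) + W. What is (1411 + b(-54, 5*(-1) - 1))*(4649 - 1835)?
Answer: 5169318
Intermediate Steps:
b(N, W) = -17*W + N*W (b(N, W) = (N*W - 18*W) + W = (-18*W + N*W) + W = -17*W + N*W)
(1411 + b(-54, 5*(-1) - 1))*(4649 - 1835) = (1411 + (5*(-1) - 1)*(-17 - 54))*(4649 - 1835) = (1411 + (-5 - 1)*(-71))*2814 = (1411 - 6*(-71))*2814 = (1411 + 426)*2814 = 1837*2814 = 5169318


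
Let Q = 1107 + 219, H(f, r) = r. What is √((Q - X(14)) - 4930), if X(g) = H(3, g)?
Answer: 3*I*√402 ≈ 60.15*I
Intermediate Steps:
Q = 1326
X(g) = g
√((Q - X(14)) - 4930) = √((1326 - 1*14) - 4930) = √((1326 - 14) - 4930) = √(1312 - 4930) = √(-3618) = 3*I*√402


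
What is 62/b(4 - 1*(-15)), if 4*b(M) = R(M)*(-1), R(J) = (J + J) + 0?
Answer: -124/19 ≈ -6.5263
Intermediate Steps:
R(J) = 2*J (R(J) = 2*J + 0 = 2*J)
b(M) = -M/2 (b(M) = ((2*M)*(-1))/4 = (-2*M)/4 = -M/2)
62/b(4 - 1*(-15)) = 62/((-(4 - 1*(-15))/2)) = 62/((-(4 + 15)/2)) = 62/((-1/2*19)) = 62/(-19/2) = 62*(-2/19) = -124/19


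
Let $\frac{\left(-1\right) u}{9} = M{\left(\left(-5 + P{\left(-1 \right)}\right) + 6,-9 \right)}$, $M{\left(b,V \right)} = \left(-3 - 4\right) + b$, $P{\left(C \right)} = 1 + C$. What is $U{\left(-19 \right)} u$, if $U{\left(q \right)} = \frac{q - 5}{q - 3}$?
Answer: $\frac{648}{11} \approx 58.909$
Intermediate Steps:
$M{\left(b,V \right)} = -7 + b$
$U{\left(q \right)} = \frac{-5 + q}{-3 + q}$
$u = 54$ ($u = - 9 \left(-7 + \left(\left(-5 + \left(1 - 1\right)\right) + 6\right)\right) = - 9 \left(-7 + \left(\left(-5 + 0\right) + 6\right)\right) = - 9 \left(-7 + \left(-5 + 6\right)\right) = - 9 \left(-7 + 1\right) = \left(-9\right) \left(-6\right) = 54$)
$U{\left(-19 \right)} u = \frac{-5 - 19}{-3 - 19} \cdot 54 = \frac{1}{-22} \left(-24\right) 54 = \left(- \frac{1}{22}\right) \left(-24\right) 54 = \frac{12}{11} \cdot 54 = \frac{648}{11}$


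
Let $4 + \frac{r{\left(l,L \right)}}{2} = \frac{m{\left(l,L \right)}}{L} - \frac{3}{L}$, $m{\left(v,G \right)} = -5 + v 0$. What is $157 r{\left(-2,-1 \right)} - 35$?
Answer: $1221$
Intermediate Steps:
$m{\left(v,G \right)} = -5$ ($m{\left(v,G \right)} = -5 + 0 = -5$)
$r{\left(l,L \right)} = -8 - \frac{16}{L}$ ($r{\left(l,L \right)} = -8 + 2 \left(- \frac{5}{L} - \frac{3}{L}\right) = -8 + 2 \left(- \frac{8}{L}\right) = -8 - \frac{16}{L}$)
$157 r{\left(-2,-1 \right)} - 35 = 157 \left(-8 - \frac{16}{-1}\right) - 35 = 157 \left(-8 - -16\right) - 35 = 157 \left(-8 + 16\right) - 35 = 157 \cdot 8 - 35 = 1256 - 35 = 1221$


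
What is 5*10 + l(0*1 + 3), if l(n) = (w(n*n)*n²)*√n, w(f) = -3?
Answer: 50 - 27*√3 ≈ 3.2346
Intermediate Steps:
l(n) = -3*n^(5/2) (l(n) = (-3*n²)*√n = -3*n^(5/2))
5*10 + l(0*1 + 3) = 5*10 - 3*(0*1 + 3)^(5/2) = 50 - 3*(0 + 3)^(5/2) = 50 - 27*√3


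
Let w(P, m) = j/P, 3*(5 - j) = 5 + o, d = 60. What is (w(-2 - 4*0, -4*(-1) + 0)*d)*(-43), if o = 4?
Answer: 2580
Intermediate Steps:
j = 2 (j = 5 - (5 + 4)/3 = 5 - 1/3*9 = 5 - 3 = 2)
w(P, m) = 2/P
(w(-2 - 4*0, -4*(-1) + 0)*d)*(-43) = ((2/(-2 - 4*0))*60)*(-43) = ((2/(-2 + 0))*60)*(-43) = ((2/(-2))*60)*(-43) = ((2*(-1/2))*60)*(-43) = -1*60*(-43) = -60*(-43) = 2580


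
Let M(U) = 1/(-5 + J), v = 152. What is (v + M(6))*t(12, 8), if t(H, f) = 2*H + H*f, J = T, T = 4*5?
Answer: 18248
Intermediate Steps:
T = 20
J = 20
M(U) = 1/15 (M(U) = 1/(-5 + 20) = 1/15)
(v + M(6))*t(12, 8) = (152 + 1/15)*(12*(2 + 8)) = 2281*(12*10)/15 = (2281/15)*120 = 18248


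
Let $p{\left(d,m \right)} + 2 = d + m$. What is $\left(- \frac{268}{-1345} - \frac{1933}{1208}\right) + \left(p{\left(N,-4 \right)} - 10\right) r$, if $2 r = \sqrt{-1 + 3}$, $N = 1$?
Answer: $- \frac{2276141}{1624760} - \frac{15 \sqrt{2}}{2} \approx -12.008$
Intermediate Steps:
$r = \frac{\sqrt{2}}{2}$ ($r = \frac{\sqrt{-1 + 3}}{2} = \frac{\sqrt{2}}{2} \approx 0.70711$)
$p{\left(d,m \right)} = -2 + d + m$ ($p{\left(d,m \right)} = -2 + \left(d + m\right) = -2 + d + m$)
$\left(- \frac{268}{-1345} - \frac{1933}{1208}\right) + \left(p{\left(N,-4 \right)} - 10\right) r = \left(- \frac{268}{-1345} - \frac{1933}{1208}\right) + \left(\left(-2 + 1 - 4\right) - 10\right) \frac{\sqrt{2}}{2} = \left(\left(-268\right) \left(- \frac{1}{1345}\right) - \frac{1933}{1208}\right) + \left(-5 - 10\right) \frac{\sqrt{2}}{2} = \left(\frac{268}{1345} - \frac{1933}{1208}\right) - 15 \frac{\sqrt{2}}{2} = - \frac{2276141}{1624760} - \frac{15 \sqrt{2}}{2}$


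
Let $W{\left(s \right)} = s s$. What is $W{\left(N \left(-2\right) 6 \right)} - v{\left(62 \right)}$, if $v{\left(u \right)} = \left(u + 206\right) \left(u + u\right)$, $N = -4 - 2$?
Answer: $-28048$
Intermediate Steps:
$N = -6$ ($N = -4 - 2 = -6$)
$W{\left(s \right)} = s^{2}$
$v{\left(u \right)} = 2 u \left(206 + u\right)$ ($v{\left(u \right)} = \left(206 + u\right) 2 u = 2 u \left(206 + u\right)$)
$W{\left(N \left(-2\right) 6 \right)} - v{\left(62 \right)} = \left(\left(-6\right) \left(-2\right) 6\right)^{2} - 2 \cdot 62 \left(206 + 62\right) = \left(12 \cdot 6\right)^{2} - 2 \cdot 62 \cdot 268 = 72^{2} - 33232 = 5184 - 33232 = -28048$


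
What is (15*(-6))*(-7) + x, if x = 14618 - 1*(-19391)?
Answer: 34639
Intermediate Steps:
x = 34009 (x = 14618 + 19391 = 34009)
(15*(-6))*(-7) + x = (15*(-6))*(-7) + 34009 = -90*(-7) + 34009 = 630 + 34009 = 34639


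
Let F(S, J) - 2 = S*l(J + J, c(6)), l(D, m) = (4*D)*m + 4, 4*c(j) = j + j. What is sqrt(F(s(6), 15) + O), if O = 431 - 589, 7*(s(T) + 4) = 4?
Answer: 6*I*sqrt(39) ≈ 37.47*I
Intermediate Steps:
c(j) = j/2 (c(j) = (j + j)/4 = (2*j)/4 = j/2)
s(T) = -24/7 (s(T) = -4 + (1/7)*4 = -4 + 4/7 = -24/7)
l(D, m) = 4 + 4*D*m (l(D, m) = 4*D*m + 4 = 4 + 4*D*m)
F(S, J) = 2 + S*(4 + 24*J) (F(S, J) = 2 + S*(4 + 4*(J + J)*((1/2)*6)) = 2 + S*(4 + 4*(2*J)*3) = 2 + S*(4 + 24*J))
O = -158
sqrt(F(s(6), 15) + O) = sqrt((2 + 4*(-24/7) + 24*15*(-24/7)) - 158) = sqrt((2 - 96/7 - 8640/7) - 158) = sqrt(-1246 - 158) = sqrt(-1404) = 6*I*sqrt(39)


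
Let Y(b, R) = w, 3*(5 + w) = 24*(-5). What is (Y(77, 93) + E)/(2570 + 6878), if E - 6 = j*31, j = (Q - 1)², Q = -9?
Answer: 3061/9448 ≈ 0.32398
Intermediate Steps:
w = -45 (w = -5 + (24*(-5))/3 = -5 + (⅓)*(-120) = -5 - 40 = -45)
j = 100 (j = (-9 - 1)² = (-10)² = 100)
Y(b, R) = -45
E = 3106 (E = 6 + 100*31 = 6 + 3100 = 3106)
(Y(77, 93) + E)/(2570 + 6878) = (-45 + 3106)/(2570 + 6878) = 3061/9448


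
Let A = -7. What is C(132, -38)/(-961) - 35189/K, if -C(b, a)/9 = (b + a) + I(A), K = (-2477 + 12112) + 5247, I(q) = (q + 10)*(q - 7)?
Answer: -3835979/2043086 ≈ -1.8775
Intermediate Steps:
I(q) = (-7 + q)*(10 + q) (I(q) = (10 + q)*(-7 + q) = (-7 + q)*(10 + q))
K = 14882 (K = 9635 + 5247 = 14882)
C(b, a) = 378 - 9*a - 9*b (C(b, a) = -9*((b + a) + (-70 + (-7)**2 + 3*(-7))) = -9*((a + b) + (-70 + 49 - 21)) = -9*((a + b) - 42) = -9*(-42 + a + b) = 378 - 9*a - 9*b)
C(132, -38)/(-961) - 35189/K = (378 - 9*(-38) - 9*132)/(-961) - 35189/14882 = (378 + 342 - 1188)*(-1/961) - 35189*1/14882 = -468*(-1/961) - 5027/2126 = 468/961 - 5027/2126 = -3835979/2043086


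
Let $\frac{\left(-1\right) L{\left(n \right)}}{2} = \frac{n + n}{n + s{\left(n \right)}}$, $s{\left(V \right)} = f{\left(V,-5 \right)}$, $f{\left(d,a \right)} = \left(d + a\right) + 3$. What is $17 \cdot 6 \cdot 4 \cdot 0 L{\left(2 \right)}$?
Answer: $0$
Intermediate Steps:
$f{\left(d,a \right)} = 3 + a + d$ ($f{\left(d,a \right)} = \left(a + d\right) + 3 = 3 + a + d$)
$s{\left(V \right)} = -2 + V$ ($s{\left(V \right)} = 3 - 5 + V = -2 + V$)
$L{\left(n \right)} = - \frac{4 n}{-2 + 2 n}$ ($L{\left(n \right)} = - 2 \frac{n + n}{n + \left(-2 + n\right)} = - 2 \frac{2 n}{-2 + 2 n} = - \frac{4 n}{-2 + 2 n}$)
$17 \cdot 6 \cdot 4 \cdot 0 L{\left(2 \right)} = 17 \cdot 6 \cdot 4 \cdot 0 \left(\left(-2\right) 2 \frac{1}{-1 + 2}\right) = 17 \cdot 24 \cdot 0 \left(\left(-2\right) 2 \cdot 1^{-1}\right) = 17 \cdot 0 \left(\left(-2\right) 2 \cdot 1\right) = 0 \left(-4\right) = 0$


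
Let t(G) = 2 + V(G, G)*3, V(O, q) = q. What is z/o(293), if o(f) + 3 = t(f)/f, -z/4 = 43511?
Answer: -25497446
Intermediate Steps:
z = -174044 (z = -4*43511 = -174044)
t(G) = 2 + 3*G (t(G) = 2 + G*3 = 2 + 3*G)
o(f) = -3 + (2 + 3*f)/f
z/o(293) = -174044/(2/293) = -174044/(2*(1/293)) = -174044/2/293 = -174044*293/2 = -25497446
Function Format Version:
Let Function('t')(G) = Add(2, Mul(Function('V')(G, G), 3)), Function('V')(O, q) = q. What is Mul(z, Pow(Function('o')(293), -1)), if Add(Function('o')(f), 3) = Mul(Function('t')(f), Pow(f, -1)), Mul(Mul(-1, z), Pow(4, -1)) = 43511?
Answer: -25497446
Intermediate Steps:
z = -174044 (z = Mul(-4, 43511) = -174044)
Function('t')(G) = Add(2, Mul(3, G)) (Function('t')(G) = Add(2, Mul(G, 3)) = Add(2, Mul(3, G)))
Function('o')(f) = Add(-3, Mul(Pow(f, -1), Add(2, Mul(3, f)))) (Function('o')(f) = Add(-3, Mul(Add(2, Mul(3, f)), Pow(f, -1))) = Add(-3, Mul(Pow(f, -1), Add(2, Mul(3, f)))))
Mul(z, Pow(Function('o')(293), -1)) = Mul(-174044, Pow(Mul(2, Pow(293, -1)), -1)) = Mul(-174044, Pow(Mul(2, Rational(1, 293)), -1)) = Mul(-174044, Pow(Rational(2, 293), -1)) = Mul(-174044, Rational(293, 2)) = -25497446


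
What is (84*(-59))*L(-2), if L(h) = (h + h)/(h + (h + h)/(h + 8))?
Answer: -7434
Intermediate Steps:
L(h) = 2*h/(h + 2*h/(8 + h)) (L(h) = (2*h)/(h + (2*h)/(8 + h)) = (2*h)/(h + 2*h/(8 + h)) = 2*h/(h + 2*h/(8 + h)))
(84*(-59))*L(-2) = (84*(-59))*(2*(8 - 2)/(10 - 2)) = -9912*6/8 = -4956*3/2 = -7434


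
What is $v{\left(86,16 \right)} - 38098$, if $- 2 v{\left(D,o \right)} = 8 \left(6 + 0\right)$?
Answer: $-38122$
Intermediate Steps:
$v{\left(D,o \right)} = -24$ ($v{\left(D,o \right)} = - \frac{8 \left(6 + 0\right)}{2} = - \frac{8 \cdot 6}{2} = \left(- \frac{1}{2}\right) 48 = -24$)
$v{\left(86,16 \right)} - 38098 = -24 - 38098 = -38122$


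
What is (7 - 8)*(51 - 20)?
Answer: -31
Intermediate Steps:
(7 - 8)*(51 - 20) = -1*31 = -31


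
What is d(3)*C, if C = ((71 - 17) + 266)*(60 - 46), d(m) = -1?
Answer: -4480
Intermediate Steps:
C = 4480 (C = (54 + 266)*14 = 320*14 = 4480)
d(3)*C = -1*4480 = -4480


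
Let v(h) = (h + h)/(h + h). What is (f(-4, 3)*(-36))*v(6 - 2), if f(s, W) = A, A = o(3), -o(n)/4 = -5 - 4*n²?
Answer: -5904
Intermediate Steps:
o(n) = 20 + 16*n² (o(n) = -4*(-5 - 4*n²) = 20 + 16*n²)
A = 164 (A = 20 + 16*3² = 20 + 16*9 = 20 + 144 = 164)
v(h) = 1 (v(h) = (2*h)/((2*h)) = (2*h)*(1/(2*h)) = 1)
f(s, W) = 164
(f(-4, 3)*(-36))*v(6 - 2) = (164*(-36))*1 = -5904*1 = -5904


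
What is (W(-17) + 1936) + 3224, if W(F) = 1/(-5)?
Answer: 25799/5 ≈ 5159.8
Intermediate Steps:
W(F) = -⅕
(W(-17) + 1936) + 3224 = (-⅕ + 1936) + 3224 = 9679/5 + 3224 = 25799/5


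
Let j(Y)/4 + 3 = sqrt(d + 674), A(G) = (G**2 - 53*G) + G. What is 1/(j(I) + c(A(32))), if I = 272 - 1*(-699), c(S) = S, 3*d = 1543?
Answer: -489/304568 - sqrt(10695)/304568 ≈ -0.0019451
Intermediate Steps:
d = 1543/3 (d = (1/3)*1543 = 1543/3 ≈ 514.33)
A(G) = G**2 - 52*G
I = 971 (I = 272 + 699 = 971)
j(Y) = -12 + 4*sqrt(10695)/3 (j(Y) = -12 + 4*sqrt(1543/3 + 674) = -12 + 4*sqrt(3565/3) = -12 + 4*(sqrt(10695)/3) = -12 + 4*sqrt(10695)/3)
1/(j(I) + c(A(32))) = 1/((-12 + 4*sqrt(10695)/3) + 32*(-52 + 32)) = 1/((-12 + 4*sqrt(10695)/3) + 32*(-20)) = 1/((-12 + 4*sqrt(10695)/3) - 640) = 1/(-652 + 4*sqrt(10695)/3)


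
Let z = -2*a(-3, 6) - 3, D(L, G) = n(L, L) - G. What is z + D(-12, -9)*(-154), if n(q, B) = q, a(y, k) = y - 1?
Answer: 467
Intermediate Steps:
a(y, k) = -1 + y
D(L, G) = L - G
z = 5 (z = -2*(-1 - 3) - 3 = -2*(-4) - 3 = 8 - 3 = 5)
z + D(-12, -9)*(-154) = 5 + (-12 - 1*(-9))*(-154) = 5 + (-12 + 9)*(-154) = 5 - 3*(-154) = 5 + 462 = 467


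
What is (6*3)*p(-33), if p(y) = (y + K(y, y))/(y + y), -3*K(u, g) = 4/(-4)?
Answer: 98/11 ≈ 8.9091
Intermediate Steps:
K(u, g) = ⅓ (K(u, g) = -4/(3*(-4)) = -4*(-1)/(3*4) = -⅓*(-1) = ⅓)
p(y) = (⅓ + y)/(2*y) (p(y) = (y + ⅓)/(y + y) = (⅓ + y)/((2*y)) = (⅓ + y)*(1/(2*y)) = (⅓ + y)/(2*y))
(6*3)*p(-33) = (6*3)*((⅙)*(1 + 3*(-33))/(-33)) = 18*((⅙)*(-1/33)*(1 - 99)) = 18*((⅙)*(-1/33)*(-98)) = 18*(49/99) = 98/11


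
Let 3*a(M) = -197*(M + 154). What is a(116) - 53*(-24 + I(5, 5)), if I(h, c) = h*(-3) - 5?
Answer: -15398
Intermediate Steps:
I(h, c) = -5 - 3*h (I(h, c) = -3*h - 5 = -5 - 3*h)
a(M) = -30338/3 - 197*M/3 (a(M) = (-197*(M + 154))/3 = (-197*(154 + M))/3 = (-30338 - 197*M)/3 = -30338/3 - 197*M/3)
a(116) - 53*(-24 + I(5, 5)) = (-30338/3 - 197/3*116) - 53*(-24 + (-5 - 3*5)) = (-30338/3 - 22852/3) - 53*(-24 + (-5 - 15)) = -17730 - 53*(-24 - 20) = -17730 - 53*(-44) = -17730 + 2332 = -15398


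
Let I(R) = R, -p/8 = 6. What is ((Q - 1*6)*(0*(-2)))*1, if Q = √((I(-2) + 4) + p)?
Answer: 0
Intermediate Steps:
p = -48 (p = -8*6 = -48)
Q = I*√46 (Q = √((-2 + 4) - 48) = √(2 - 48) = √(-46) = I*√46 ≈ 6.7823*I)
((Q - 1*6)*(0*(-2)))*1 = ((I*√46 - 1*6)*(0*(-2)))*1 = ((I*√46 - 6)*0)*1 = ((-6 + I*√46)*0)*1 = 0*1 = 0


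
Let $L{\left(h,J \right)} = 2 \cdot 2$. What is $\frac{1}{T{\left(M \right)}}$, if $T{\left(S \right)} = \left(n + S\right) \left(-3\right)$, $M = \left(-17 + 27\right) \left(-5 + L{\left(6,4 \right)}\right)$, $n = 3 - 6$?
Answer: $\frac{1}{39} \approx 0.025641$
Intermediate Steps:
$L{\left(h,J \right)} = 4$
$n = -3$ ($n = 3 - 6 = -3$)
$M = -10$ ($M = \left(-17 + 27\right) \left(-5 + 4\right) = 10 \left(-1\right) = -10$)
$T{\left(S \right)} = 9 - 3 S$ ($T{\left(S \right)} = \left(-3 + S\right) \left(-3\right) = 9 - 3 S$)
$\frac{1}{T{\left(M \right)}} = \frac{1}{9 - -30} = \frac{1}{9 + 30} = \frac{1}{39}$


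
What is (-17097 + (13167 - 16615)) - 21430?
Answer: -41975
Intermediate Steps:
(-17097 + (13167 - 16615)) - 21430 = (-17097 - 3448) - 21430 = -20545 - 21430 = -41975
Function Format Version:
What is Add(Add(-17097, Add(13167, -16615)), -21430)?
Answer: -41975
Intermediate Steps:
Add(Add(-17097, Add(13167, -16615)), -21430) = Add(Add(-17097, -3448), -21430) = Add(-20545, -21430) = -41975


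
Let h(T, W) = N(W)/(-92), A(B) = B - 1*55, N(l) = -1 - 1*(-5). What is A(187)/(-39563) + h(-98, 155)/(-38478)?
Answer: -116779645/35013017622 ≈ -0.0033353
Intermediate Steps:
N(l) = 4 (N(l) = -1 + 5 = 4)
A(B) = -55 + B (A(B) = B - 55 = -55 + B)
h(T, W) = -1/23 (h(T, W) = 4/(-92) = 4*(-1/92) = -1/23)
A(187)/(-39563) + h(-98, 155)/(-38478) = (-55 + 187)/(-39563) - 1/23/(-38478) = 132*(-1/39563) - 1/23*(-1/38478) = -132/39563 + 1/884994 = -116779645/35013017622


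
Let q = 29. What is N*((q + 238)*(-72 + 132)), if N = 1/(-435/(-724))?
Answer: 773232/29 ≈ 26663.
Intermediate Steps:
N = 724/435 (N = 1/(-435*(-1/724)) = 1/(435/724) = 724/435 ≈ 1.6644)
N*((q + 238)*(-72 + 132)) = 724*((29 + 238)*(-72 + 132))/435 = 724*(267*60)/435 = (724/435)*16020 = 773232/29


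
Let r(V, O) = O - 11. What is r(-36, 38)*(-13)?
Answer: -351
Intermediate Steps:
r(V, O) = -11 + O
r(-36, 38)*(-13) = (-11 + 38)*(-13) = 27*(-13) = -351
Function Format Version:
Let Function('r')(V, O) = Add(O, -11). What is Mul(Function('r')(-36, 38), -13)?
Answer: -351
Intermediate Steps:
Function('r')(V, O) = Add(-11, O)
Mul(Function('r')(-36, 38), -13) = Mul(Add(-11, 38), -13) = Mul(27, -13) = -351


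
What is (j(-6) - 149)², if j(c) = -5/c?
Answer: 790321/36 ≈ 21953.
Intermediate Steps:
(j(-6) - 149)² = (-5/(-6) - 149)² = (-5*(-⅙) - 149)² = (⅚ - 149)² = (-889/6)² = 790321/36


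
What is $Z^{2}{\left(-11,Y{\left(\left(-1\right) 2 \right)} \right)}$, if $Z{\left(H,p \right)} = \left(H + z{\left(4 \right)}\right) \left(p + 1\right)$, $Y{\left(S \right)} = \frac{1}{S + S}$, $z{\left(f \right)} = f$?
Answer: $\frac{441}{16} \approx 27.563$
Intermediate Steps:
$Y{\left(S \right)} = \frac{1}{2 S}$
$Z{\left(H,p \right)} = \left(1 + p\right) \left(4 + H\right)$ ($Z{\left(H,p \right)} = \left(H + 4\right) \left(p + 1\right) = \left(4 + H\right) \left(1 + p\right) = \left(1 + p\right) \left(4 + H\right)$)
$Z^{2}{\left(-11,Y{\left(\left(-1\right) 2 \right)} \right)} = \left(4 - 11 + 4 \frac{1}{2 \left(\left(-1\right) 2\right)} - 11 \frac{1}{2 \left(\left(-1\right) 2\right)}\right)^{2} = \left(4 - 11 + 4 \frac{1}{2 \left(-2\right)} - 11 \frac{1}{2 \left(-2\right)}\right)^{2} = \left(4 - 11 + 4 \cdot \frac{1}{2} \left(- \frac{1}{2}\right) - 11 \cdot \frac{1}{2} \left(- \frac{1}{2}\right)\right)^{2} = \left(4 - 11 + 4 \left(- \frac{1}{4}\right) - - \frac{11}{4}\right)^{2} = \left(4 - 11 - 1 + \frac{11}{4}\right)^{2} = \left(- \frac{21}{4}\right)^{2} = \frac{441}{16}$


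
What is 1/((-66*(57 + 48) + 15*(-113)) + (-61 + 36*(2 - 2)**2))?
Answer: -1/8686 ≈ -0.00011513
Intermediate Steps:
1/((-66*(57 + 48) + 15*(-113)) + (-61 + 36*(2 - 2)**2)) = 1/((-66*105 - 1695) + (-61 + 36*0**2)) = 1/((-6930 - 1695) + (-61 + 36*0)) = 1/(-8625 + (-61 + 0)) = 1/(-8625 - 61) = 1/(-8686) = -1/8686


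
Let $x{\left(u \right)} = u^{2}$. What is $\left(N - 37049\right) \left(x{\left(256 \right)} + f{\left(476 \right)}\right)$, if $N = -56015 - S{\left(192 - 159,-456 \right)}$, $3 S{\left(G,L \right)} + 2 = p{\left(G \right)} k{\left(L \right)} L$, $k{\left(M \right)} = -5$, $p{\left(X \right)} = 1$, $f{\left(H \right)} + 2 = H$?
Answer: $- \frac{18579834700}{3} \approx -6.1933 \cdot 10^{9}$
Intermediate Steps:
$f{\left(H \right)} = -2 + H$
$S{\left(G,L \right)} = - \frac{2}{3} - \frac{5 L}{3}$ ($S{\left(G,L \right)} = - \frac{2}{3} + \frac{1 \left(-5\right) L}{3} = - \frac{2}{3} + \frac{\left(-5\right) L}{3} = - \frac{2}{3} - \frac{5 L}{3}$)
$N = - \frac{170323}{3}$ ($N = -56015 - \left(- \frac{2}{3} - -760\right) = -56015 - \left(- \frac{2}{3} + 760\right) = -56015 - \frac{2278}{3} = - \frac{170323}{3} \approx -56774.0$)
$\left(N - 37049\right) \left(x{\left(256 \right)} + f{\left(476 \right)}\right) = \left(- \frac{170323}{3} - 37049\right) \left(256^{2} + \left(-2 + 476\right)\right) = - \frac{281470 \left(65536 + 474\right)}{3} = \left(- \frac{281470}{3}\right) 66010 = - \frac{18579834700}{3}$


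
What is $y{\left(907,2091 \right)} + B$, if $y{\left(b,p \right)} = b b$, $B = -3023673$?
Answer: $-2201024$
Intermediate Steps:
$y{\left(b,p \right)} = b^{2}$
$y{\left(907,2091 \right)} + B = 907^{2} - 3023673 = 822649 - 3023673 = -2201024$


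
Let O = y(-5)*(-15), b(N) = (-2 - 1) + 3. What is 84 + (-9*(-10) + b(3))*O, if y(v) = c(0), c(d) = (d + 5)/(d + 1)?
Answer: -6666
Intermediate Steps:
b(N) = 0 (b(N) = -3 + 3 = 0)
c(d) = (5 + d)/(1 + d)
y(v) = 5 (y(v) = (5 + 0)/(1 + 0) = 5/1 = 1*5 = 5)
O = -75 (O = 5*(-15) = -75)
84 + (-9*(-10) + b(3))*O = 84 + (-9*(-10) + 0)*(-75) = 84 + (90 + 0)*(-75) = 84 + 90*(-75) = 84 - 6750 = -6666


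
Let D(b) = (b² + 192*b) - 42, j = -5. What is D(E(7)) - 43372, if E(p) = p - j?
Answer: -40966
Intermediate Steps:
E(p) = 5 + p (E(p) = p - 1*(-5) = p + 5 = 5 + p)
D(b) = -42 + b² + 192*b
D(E(7)) - 43372 = (-42 + (5 + 7)² + 192*(5 + 7)) - 43372 = (-42 + 12² + 192*12) - 43372 = (-42 + 144 + 2304) - 43372 = 2406 - 43372 = -40966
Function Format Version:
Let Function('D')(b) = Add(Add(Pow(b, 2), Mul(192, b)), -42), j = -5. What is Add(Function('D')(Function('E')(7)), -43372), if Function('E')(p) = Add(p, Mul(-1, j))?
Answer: -40966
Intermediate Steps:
Function('E')(p) = Add(5, p) (Function('E')(p) = Add(p, Mul(-1, -5)) = Add(p, 5) = Add(5, p))
Function('D')(b) = Add(-42, Pow(b, 2), Mul(192, b))
Add(Function('D')(Function('E')(7)), -43372) = Add(Add(-42, Pow(Add(5, 7), 2), Mul(192, Add(5, 7))), -43372) = Add(Add(-42, Pow(12, 2), Mul(192, 12)), -43372) = Add(Add(-42, 144, 2304), -43372) = Add(2406, -43372) = -40966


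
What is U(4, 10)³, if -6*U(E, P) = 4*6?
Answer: -64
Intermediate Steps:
U(E, P) = -4 (U(E, P) = -2*6/3 = -⅙*24 = -4)
U(4, 10)³ = (-4)³ = -64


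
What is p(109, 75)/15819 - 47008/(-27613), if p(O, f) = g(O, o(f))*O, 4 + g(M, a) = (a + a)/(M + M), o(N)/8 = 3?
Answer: 732242996/436810047 ≈ 1.6763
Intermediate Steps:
o(N) = 24 (o(N) = 8*3 = 24)
g(M, a) = -4 + a/M (g(M, a) = -4 + (a + a)/(M + M) = -4 + (2*a)/((2*M)) = -4 + (2*a)*(1/(2*M)) = -4 + a/M)
p(O, f) = O*(-4 + 24/O) (p(O, f) = (-4 + 24/O)*O = O*(-4 + 24/O))
p(109, 75)/15819 - 47008/(-27613) = (24 - 4*109)/15819 - 47008/(-27613) = (24 - 436)*(1/15819) - 47008*(-1/27613) = -412*1/15819 + 47008/27613 = -412/15819 + 47008/27613 = 732242996/436810047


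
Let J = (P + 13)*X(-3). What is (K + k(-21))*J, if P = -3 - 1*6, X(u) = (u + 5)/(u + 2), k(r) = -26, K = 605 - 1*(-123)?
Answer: -5616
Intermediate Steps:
K = 728 (K = 605 + 123 = 728)
X(u) = (5 + u)/(2 + u)
P = -9 (P = -3 - 6 = -9)
J = -8 (J = (-9 + 13)*((5 - 3)/(2 - 3)) = 4*(2/(-1)) = 4*(-1*2) = 4*(-2) = -8)
(K + k(-21))*J = (728 - 26)*(-8) = 702*(-8) = -5616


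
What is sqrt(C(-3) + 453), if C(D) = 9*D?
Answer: sqrt(426) ≈ 20.640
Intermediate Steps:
sqrt(C(-3) + 453) = sqrt(9*(-3) + 453) = sqrt(-27 + 453) = sqrt(426)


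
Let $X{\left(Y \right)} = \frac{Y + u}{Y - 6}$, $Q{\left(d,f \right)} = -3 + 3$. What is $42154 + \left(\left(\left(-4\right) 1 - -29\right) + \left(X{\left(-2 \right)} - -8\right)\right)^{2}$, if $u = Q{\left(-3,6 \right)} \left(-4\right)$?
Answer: $\frac{692153}{16} \approx 43260.0$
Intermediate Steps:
$Q{\left(d,f \right)} = 0$
$u = 0$ ($u = 0 \left(-4\right) = 0$)
$X{\left(Y \right)} = \frac{Y}{-6 + Y}$ ($X{\left(Y \right)} = \frac{Y + 0}{Y - 6} = \frac{Y}{-6 + Y}$)
$42154 + \left(\left(\left(-4\right) 1 - -29\right) + \left(X{\left(-2 \right)} - -8\right)\right)^{2} = 42154 + \left(\left(\left(-4\right) 1 - -29\right) - \left(-8 + \frac{2}{-6 - 2}\right)\right)^{2} = 42154 + \left(\left(-4 + 29\right) + \left(- \frac{2}{-8} + 8\right)\right)^{2} = 42154 + \left(25 + \left(\left(-2\right) \left(- \frac{1}{8}\right) + 8\right)\right)^{2} = 42154 + \left(25 + \left(\frac{1}{4} + 8\right)\right)^{2} = 42154 + \left(25 + \frac{33}{4}\right)^{2} = 42154 + \left(\frac{133}{4}\right)^{2} = 42154 + \frac{17689}{16} = \frac{692153}{16}$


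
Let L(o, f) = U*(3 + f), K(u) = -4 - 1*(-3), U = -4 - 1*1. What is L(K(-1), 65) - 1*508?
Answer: -848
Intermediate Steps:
U = -5 (U = -4 - 1 = -5)
K(u) = -1 (K(u) = -4 + 3 = -1)
L(o, f) = -15 - 5*f (L(o, f) = -5*(3 + f) = -15 - 5*f)
L(K(-1), 65) - 1*508 = (-15 - 5*65) - 1*508 = (-15 - 325) - 508 = -340 - 508 = -848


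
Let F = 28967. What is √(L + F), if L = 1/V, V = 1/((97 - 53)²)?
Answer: √30903 ≈ 175.79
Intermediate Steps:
V = 1/1936 (V = 1/(44²) = 1/1936 ≈ 0.00051653)
L = 1936 (L = 1/(1/1936) = 1936)
√(L + F) = √(1936 + 28967) = √30903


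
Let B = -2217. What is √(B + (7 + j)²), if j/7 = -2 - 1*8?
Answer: 2*√438 ≈ 41.857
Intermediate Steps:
j = -70 (j = 7*(-2 - 1*8) = 7*(-2 - 8) = 7*(-10) = -70)
√(B + (7 + j)²) = √(-2217 + (7 - 70)²) = √(-2217 + (-63)²) = √(-2217 + 3969) = √1752 = 2*√438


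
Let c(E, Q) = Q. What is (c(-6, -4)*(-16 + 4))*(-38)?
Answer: -1824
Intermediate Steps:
(c(-6, -4)*(-16 + 4))*(-38) = -4*(-16 + 4)*(-38) = -4*(-12)*(-38) = 48*(-38) = -1824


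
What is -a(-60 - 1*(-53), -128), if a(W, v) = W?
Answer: 7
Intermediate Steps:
-a(-60 - 1*(-53), -128) = -(-60 - 1*(-53)) = -(-60 + 53) = -1*(-7) = 7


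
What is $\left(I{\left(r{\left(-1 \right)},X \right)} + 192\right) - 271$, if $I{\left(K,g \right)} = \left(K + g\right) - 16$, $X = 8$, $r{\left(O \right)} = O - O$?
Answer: $-87$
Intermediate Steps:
$r{\left(O \right)} = 0$
$I{\left(K,g \right)} = -16 + K + g$
$\left(I{\left(r{\left(-1 \right)},X \right)} + 192\right) - 271 = \left(\left(-16 + 0 + 8\right) + 192\right) - 271 = \left(-8 + 192\right) - 271 = 184 - 271 = -87$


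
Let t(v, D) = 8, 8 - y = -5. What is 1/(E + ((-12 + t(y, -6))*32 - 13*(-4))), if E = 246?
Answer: 1/170 ≈ 0.0058824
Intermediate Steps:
y = 13 (y = 8 - 1*(-5) = 8 + 5 = 13)
1/(E + ((-12 + t(y, -6))*32 - 13*(-4))) = 1/(246 + ((-12 + 8)*32 - 13*(-4))) = 1/(246 + (-4*32 + 52)) = 1/(246 + (-128 + 52)) = 1/(246 - 76) = 1/170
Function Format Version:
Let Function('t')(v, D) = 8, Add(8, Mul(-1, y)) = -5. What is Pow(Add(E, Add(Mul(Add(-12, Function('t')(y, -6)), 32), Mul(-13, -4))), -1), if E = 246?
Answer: Rational(1, 170) ≈ 0.0058824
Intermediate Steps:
y = 13 (y = Add(8, Mul(-1, -5)) = Add(8, 5) = 13)
Pow(Add(E, Add(Mul(Add(-12, Function('t')(y, -6)), 32), Mul(-13, -4))), -1) = Pow(Add(246, Add(Mul(Add(-12, 8), 32), Mul(-13, -4))), -1) = Pow(Add(246, Add(Mul(-4, 32), 52)), -1) = Pow(Add(246, Add(-128, 52)), -1) = Pow(Add(246, -76), -1) = Pow(170, -1) = Rational(1, 170)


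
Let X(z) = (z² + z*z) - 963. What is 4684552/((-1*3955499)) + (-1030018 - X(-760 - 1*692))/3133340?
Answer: -35427508914517/12393923236660 ≈ -2.8585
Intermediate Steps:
X(z) = -963 + 2*z² (X(z) = (z² + z²) - 963 = 2*z² - 963 = -963 + 2*z²)
4684552/((-1*3955499)) + (-1030018 - X(-760 - 1*692))/3133340 = 4684552/((-1*3955499)) + (-1030018 - (-963 + 2*(-760 - 1*692)²))/3133340 = 4684552/(-3955499) + (-1030018 - (-963 + 2*(-760 - 692)²))*(1/3133340) = 4684552*(-1/3955499) + (-1030018 - (-963 + 2*(-1452)²))*(1/3133340) = -4684552/3955499 + (-1030018 - (-963 + 2*2108304))*(1/3133340) = -4684552/3955499 + (-1030018 - (-963 + 4216608))*(1/3133340) = -4684552/3955499 + (-1030018 - 1*4215645)*(1/3133340) = -4684552/3955499 + (-1030018 - 4215645)*(1/3133340) = -4684552/3955499 - 5245663*1/3133340 = -4684552/3955499 - 5245663/3133340 = -35427508914517/12393923236660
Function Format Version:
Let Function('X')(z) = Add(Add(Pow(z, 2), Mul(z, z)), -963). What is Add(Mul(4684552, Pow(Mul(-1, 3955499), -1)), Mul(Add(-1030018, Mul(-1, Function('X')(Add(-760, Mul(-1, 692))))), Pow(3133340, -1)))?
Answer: Rational(-35427508914517, 12393923236660) ≈ -2.8585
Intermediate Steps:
Function('X')(z) = Add(-963, Mul(2, Pow(z, 2))) (Function('X')(z) = Add(Add(Pow(z, 2), Pow(z, 2)), -963) = Add(Mul(2, Pow(z, 2)), -963) = Add(-963, Mul(2, Pow(z, 2))))
Add(Mul(4684552, Pow(Mul(-1, 3955499), -1)), Mul(Add(-1030018, Mul(-1, Function('X')(Add(-760, Mul(-1, 692))))), Pow(3133340, -1))) = Add(Mul(4684552, Pow(Mul(-1, 3955499), -1)), Mul(Add(-1030018, Mul(-1, Add(-963, Mul(2, Pow(Add(-760, Mul(-1, 692)), 2))))), Pow(3133340, -1))) = Add(Mul(4684552, Pow(-3955499, -1)), Mul(Add(-1030018, Mul(-1, Add(-963, Mul(2, Pow(Add(-760, -692), 2))))), Rational(1, 3133340))) = Add(Mul(4684552, Rational(-1, 3955499)), Mul(Add(-1030018, Mul(-1, Add(-963, Mul(2, Pow(-1452, 2))))), Rational(1, 3133340))) = Add(Rational(-4684552, 3955499), Mul(Add(-1030018, Mul(-1, Add(-963, Mul(2, 2108304)))), Rational(1, 3133340))) = Add(Rational(-4684552, 3955499), Mul(Add(-1030018, Mul(-1, Add(-963, 4216608))), Rational(1, 3133340))) = Add(Rational(-4684552, 3955499), Mul(Add(-1030018, Mul(-1, 4215645)), Rational(1, 3133340))) = Add(Rational(-4684552, 3955499), Mul(Add(-1030018, -4215645), Rational(1, 3133340))) = Add(Rational(-4684552, 3955499), Mul(-5245663, Rational(1, 3133340))) = Add(Rational(-4684552, 3955499), Rational(-5245663, 3133340)) = Rational(-35427508914517, 12393923236660)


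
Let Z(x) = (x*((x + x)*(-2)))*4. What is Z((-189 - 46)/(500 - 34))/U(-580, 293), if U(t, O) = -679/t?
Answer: -128122000/36862231 ≈ -3.4757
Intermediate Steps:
Z(x) = -16*x² (Z(x) = (x*((2*x)*(-2)))*4 = (x*(-4*x))*4 = -4*x²*4 = -16*x²)
Z((-189 - 46)/(500 - 34))/U(-580, 293) = (-16*(-189 - 46)²/(500 - 34)²)/((-679/(-580))) = (-16*(-235/466)²)/((-679*(-1/580))) = (-16*(-235*1/466)²)/(679/580) = -16*(-235/466)²*(580/679) = -16*55225/217156*(580/679) = -220900/54289*580/679 = -128122000/36862231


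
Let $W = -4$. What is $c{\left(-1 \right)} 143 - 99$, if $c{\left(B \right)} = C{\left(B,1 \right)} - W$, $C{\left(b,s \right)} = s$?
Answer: $616$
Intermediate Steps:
$c{\left(B \right)} = 5$ ($c{\left(B \right)} = 1 - -4 = 1 + 4 = 5$)
$c{\left(-1 \right)} 143 - 99 = 5 \cdot 143 - 99 = 715 - 99 = 616$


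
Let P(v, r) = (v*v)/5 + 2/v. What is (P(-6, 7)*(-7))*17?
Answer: -12257/15 ≈ -817.13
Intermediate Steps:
P(v, r) = 2/v + v²/5 (P(v, r) = v²*(⅕) + 2/v = v²/5 + 2/v = 2/v + v²/5)
(P(-6, 7)*(-7))*17 = (((⅕)*(10 + (-6)³)/(-6))*(-7))*17 = (((⅕)*(-⅙)*(10 - 216))*(-7))*17 = (((⅕)*(-⅙)*(-206))*(-7))*17 = ((103/15)*(-7))*17 = -721/15*17 = -12257/15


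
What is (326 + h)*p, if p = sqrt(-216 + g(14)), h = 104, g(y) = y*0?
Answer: 2580*I*sqrt(6) ≈ 6319.7*I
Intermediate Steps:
g(y) = 0
p = 6*I*sqrt(6) (p = sqrt(-216 + 0) = sqrt(-216) = 6*I*sqrt(6) ≈ 14.697*I)
(326 + h)*p = (326 + 104)*(6*I*sqrt(6)) = 430*(6*I*sqrt(6)) = 2580*I*sqrt(6)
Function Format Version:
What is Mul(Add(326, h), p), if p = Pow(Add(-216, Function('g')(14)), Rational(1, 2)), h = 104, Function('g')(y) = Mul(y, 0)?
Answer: Mul(2580, I, Pow(6, Rational(1, 2))) ≈ Mul(6319.7, I)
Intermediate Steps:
Function('g')(y) = 0
p = Mul(6, I, Pow(6, Rational(1, 2))) (p = Pow(Add(-216, 0), Rational(1, 2)) = Pow(-216, Rational(1, 2)) = Mul(6, I, Pow(6, Rational(1, 2))) ≈ Mul(14.697, I))
Mul(Add(326, h), p) = Mul(Add(326, 104), Mul(6, I, Pow(6, Rational(1, 2)))) = Mul(430, Mul(6, I, Pow(6, Rational(1, 2)))) = Mul(2580, I, Pow(6, Rational(1, 2)))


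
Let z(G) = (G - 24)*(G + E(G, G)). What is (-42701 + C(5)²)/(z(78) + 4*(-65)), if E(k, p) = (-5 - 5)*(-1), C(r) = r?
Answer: -10669/1123 ≈ -9.5004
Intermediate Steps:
E(k, p) = 10 (E(k, p) = -10*(-1) = 10)
z(G) = (-24 + G)*(10 + G) (z(G) = (G - 24)*(G + 10) = (-24 + G)*(10 + G))
(-42701 + C(5)²)/(z(78) + 4*(-65)) = (-42701 + 5²)/((-240 + 78² - 14*78) + 4*(-65)) = (-42701 + 25)/((-240 + 6084 - 1092) - 260) = -42676/(4752 - 260) = -42676/4492 = -42676*1/4492 = -10669/1123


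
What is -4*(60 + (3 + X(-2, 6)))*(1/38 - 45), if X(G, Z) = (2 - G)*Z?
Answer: 297366/19 ≈ 15651.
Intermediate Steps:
X(G, Z) = Z*(2 - G)
-4*(60 + (3 + X(-2, 6)))*(1/38 - 45) = -4*(60 + (3 + 6*(2 - 1*(-2))))*(1/38 - 45) = -4*(60 + (3 + 6*(2 + 2)))*(1/38 - 45) = -4*(60 + (3 + 6*4))*(-1709)/38 = -4*(60 + (3 + 24))*(-1709)/38 = -4*(60 + 27)*(-1709)/38 = -348*(-1709)/38 = -4*(-148683/38) = 297366/19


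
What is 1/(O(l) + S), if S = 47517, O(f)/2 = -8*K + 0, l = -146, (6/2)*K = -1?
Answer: 3/142567 ≈ 2.1043e-5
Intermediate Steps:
K = -1/3 (K = (1/3)*(-1) = -1/3 ≈ -0.33333)
O(f) = 16/3 (O(f) = 2*(-8*(-1/3) + 0) = 2*(8/3 + 0) = 2*(8/3) = 16/3)
1/(O(l) + S) = 1/(16/3 + 47517) = 1/(142567/3) = 3/142567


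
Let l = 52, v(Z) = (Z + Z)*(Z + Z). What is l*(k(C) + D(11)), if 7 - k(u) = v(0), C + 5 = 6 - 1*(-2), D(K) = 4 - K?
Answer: 0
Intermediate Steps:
C = 3 (C = -5 + (6 - 1*(-2)) = -5 + (6 + 2) = -5 + 8 = 3)
v(Z) = 4*Z² (v(Z) = (2*Z)*(2*Z) = 4*Z²)
k(u) = 7 (k(u) = 7 - 4*0² = 7 - 4*0 = 7 - 1*0 = 7 + 0 = 7)
l*(k(C) + D(11)) = 52*(7 + (4 - 1*11)) = 52*(7 + (4 - 11)) = 52*(7 - 7) = 52*0 = 0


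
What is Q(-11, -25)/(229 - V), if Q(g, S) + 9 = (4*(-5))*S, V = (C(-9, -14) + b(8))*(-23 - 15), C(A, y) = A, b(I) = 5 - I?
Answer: -491/227 ≈ -2.1630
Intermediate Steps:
V = 456 (V = (-9 + (5 - 1*8))*(-23 - 15) = (-9 + (5 - 8))*(-38) = (-9 - 3)*(-38) = -12*(-38) = 456)
Q(g, S) = -9 - 20*S (Q(g, S) = -9 + (4*(-5))*S = -9 - 20*S)
Q(-11, -25)/(229 - V) = (-9 - 20*(-25))/(229 - 1*456) = (-9 + 500)/(229 - 456) = 491/(-227) = 491*(-1/227) = -491/227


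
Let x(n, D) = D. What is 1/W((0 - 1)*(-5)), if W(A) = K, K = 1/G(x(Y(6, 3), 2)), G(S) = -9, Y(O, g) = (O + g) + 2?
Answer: -9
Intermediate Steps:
Y(O, g) = 2 + O + g
K = -⅑ (K = 1/(-9) = -⅑ ≈ -0.11111)
W(A) = -⅑
1/W((0 - 1)*(-5)) = 1/(-⅑) = -9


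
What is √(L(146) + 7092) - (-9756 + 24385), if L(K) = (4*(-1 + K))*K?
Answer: -14629 + 2*√22943 ≈ -14326.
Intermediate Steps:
L(K) = K*(-4 + 4*K) (L(K) = (-4 + 4*K)*K = K*(-4 + 4*K))
√(L(146) + 7092) - (-9756 + 24385) = √(4*146*(-1 + 146) + 7092) - (-9756 + 24385) = √(4*146*145 + 7092) - 1*14629 = √(84680 + 7092) - 14629 = √91772 - 14629 = 2*√22943 - 14629 = -14629 + 2*√22943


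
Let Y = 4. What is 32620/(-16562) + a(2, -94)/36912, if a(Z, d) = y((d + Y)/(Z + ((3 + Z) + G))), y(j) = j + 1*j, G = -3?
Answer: -28686065/14555632 ≈ -1.9708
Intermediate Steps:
y(j) = 2*j (y(j) = j + j = 2*j)
a(Z, d) = (4 + d)/Z (a(Z, d) = 2*((d + 4)/(Z + ((3 + Z) - 3))) = 2*((4 + d)/(Z + Z)) = 2*((4 + d)/((2*Z))) = 2*((4 + d)*(1/(2*Z))) = 2*((4 + d)/(2*Z)) = (4 + d)/Z)
32620/(-16562) + a(2, -94)/36912 = 32620/(-16562) + ((4 - 94)/2)/36912 = 32620*(-1/16562) + ((½)*(-90))*(1/36912) = -2330/1183 - 45*1/36912 = -2330/1183 - 15/12304 = -28686065/14555632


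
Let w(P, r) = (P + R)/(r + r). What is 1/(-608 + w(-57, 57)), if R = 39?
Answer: -19/11555 ≈ -0.0016443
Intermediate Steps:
w(P, r) = (39 + P)/(2*r) (w(P, r) = (P + 39)/(r + r) = (39 + P)/((2*r)) = (39 + P)*(1/(2*r)) = (39 + P)/(2*r))
1/(-608 + w(-57, 57)) = 1/(-608 + (½)*(39 - 57)/57) = 1/(-608 + (½)*(1/57)*(-18)) = 1/(-608 - 3/19) = 1/(-11555/19) = -19/11555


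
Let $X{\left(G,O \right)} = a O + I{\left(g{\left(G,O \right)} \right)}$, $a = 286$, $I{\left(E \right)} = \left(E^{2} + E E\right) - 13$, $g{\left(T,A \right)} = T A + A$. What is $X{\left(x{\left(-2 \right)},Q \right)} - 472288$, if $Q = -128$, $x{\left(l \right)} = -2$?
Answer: $-476141$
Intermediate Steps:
$g{\left(T,A \right)} = A + A T$ ($g{\left(T,A \right)} = A T + A = A + A T$)
$I{\left(E \right)} = -13 + 2 E^{2}$ ($I{\left(E \right)} = \left(E^{2} + E^{2}\right) - 13 = 2 E^{2} - 13 = -13 + 2 E^{2}$)
$X{\left(G,O \right)} = -13 + 286 O + 2 O^{2} \left(1 + G\right)^{2}$ ($X{\left(G,O \right)} = 286 O + \left(-13 + 2 \left(O \left(1 + G\right)\right)^{2}\right) = 286 O + \left(-13 + 2 O^{2} \left(1 + G\right)^{2}\right) = -13 + 286 O + 2 O^{2} \left(1 + G\right)^{2}$)
$X{\left(x{\left(-2 \right)},Q \right)} - 472288 = \left(-13 + 286 \left(-128\right) + 2 \left(-128\right)^{2} \left(1 - 2\right)^{2}\right) - 472288 = \left(-13 - 36608 + 2 \cdot 16384 \left(-1\right)^{2}\right) - 472288 = \left(-13 - 36608 + 2 \cdot 16384 \cdot 1\right) - 472288 = \left(-13 - 36608 + 32768\right) - 472288 = -3853 - 472288 = -476141$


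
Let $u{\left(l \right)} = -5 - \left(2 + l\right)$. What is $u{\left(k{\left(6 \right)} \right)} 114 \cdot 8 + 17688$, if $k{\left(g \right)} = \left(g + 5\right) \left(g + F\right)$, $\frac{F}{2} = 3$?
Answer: $-109080$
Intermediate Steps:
$F = 6$ ($F = 2 \cdot 3 = 6$)
$k{\left(g \right)} = \left(5 + g\right) \left(6 + g\right)$ ($k{\left(g \right)} = \left(g + 5\right) \left(g + 6\right) = \left(5 + g\right) \left(6 + g\right)$)
$u{\left(l \right)} = -7 - l$ ($u{\left(l \right)} = -5 - \left(2 + l\right) = -7 - l$)
$u{\left(k{\left(6 \right)} \right)} 114 \cdot 8 + 17688 = \left(-7 - \left(30 + 6^{2} + 11 \cdot 6\right)\right) 114 \cdot 8 + 17688 = \left(-7 - \left(30 + 36 + 66\right)\right) 114 \cdot 8 + 17688 = \left(-7 - 132\right) 114 \cdot 8 + 17688 = \left(-139\right) 114 \cdot 8 + 17688 = \left(-15846\right) 8 + 17688 = -126768 + 17688 = -109080$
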